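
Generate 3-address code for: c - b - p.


Break into single-operator statements:
t1 = c - b
t2 = t1 - p


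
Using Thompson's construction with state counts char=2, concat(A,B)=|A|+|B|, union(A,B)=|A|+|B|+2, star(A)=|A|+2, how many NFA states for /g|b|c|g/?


Syntax tree has 4 char leaf(s), 3 union(s), 0 star(s)
chars contribute 4×2 = 8; each union adds +2; each star adds +2
Total: 8 + 6 + 0 = 14 states


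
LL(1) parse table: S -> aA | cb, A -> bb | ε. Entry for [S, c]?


For [S, c]: 'c' ∈ FIRST(cb)
Entry: S -> cb


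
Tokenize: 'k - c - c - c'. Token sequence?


Scan left to right, longest-match per lexeme
Tokens: ID(k), OP(-), ID(c), OP(-), ID(c), OP(-), ID(c)


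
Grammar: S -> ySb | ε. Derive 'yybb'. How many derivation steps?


Derivation: S => ySb => yySbb => yybb
Steps: 3


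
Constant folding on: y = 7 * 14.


7 * 14 = 98 at compile time
Optimized: y = 98


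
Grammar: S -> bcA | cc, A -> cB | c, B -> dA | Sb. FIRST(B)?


Per alternative of B: FIRST(dA) = {d}; FIRST(Sb) = {b, c}
FIRST(B) = {b, c, d}


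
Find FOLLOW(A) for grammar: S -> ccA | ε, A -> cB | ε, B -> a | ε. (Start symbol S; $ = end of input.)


$ ∈ FOLLOW(S). For each A -> αBβ: add FIRST(β)\{ε} to FOLLOW(B); if β nullable, add FOLLOW(A).
FOLLOW(A) = {$}


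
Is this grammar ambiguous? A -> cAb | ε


balanced c^n…b^n: each string has a unique parse
Unambiguous


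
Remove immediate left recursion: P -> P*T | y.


Left-recursive alternatives: P*T; non-recursive: y
Introduce P': P -> yP', P' -> *TP' | ε


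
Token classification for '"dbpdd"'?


Pattern: double-quoted sequence
Type: STRING_LITERAL


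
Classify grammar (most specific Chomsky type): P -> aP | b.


Right-linear: every RHS is a terminal or a terminal followed by one nonterminal
Classification: Type 3 (Regular)


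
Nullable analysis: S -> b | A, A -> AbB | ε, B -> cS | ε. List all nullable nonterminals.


A nonterminal is nullable iff some alternative derives ε (directly, or every symbol in it is nullable)
Nullable: {A, B, S}


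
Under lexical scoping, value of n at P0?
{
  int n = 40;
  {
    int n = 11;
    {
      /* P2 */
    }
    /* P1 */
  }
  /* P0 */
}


n declared in the same block as P0
n = 40


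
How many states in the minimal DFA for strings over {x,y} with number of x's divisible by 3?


Track (count of x) mod 3: states 0..2, accept at 0
Minimal DFA: 3 states


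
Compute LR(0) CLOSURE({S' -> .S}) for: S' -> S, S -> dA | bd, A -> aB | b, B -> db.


Start: S' -> .S
For each item with dot before a nonterminal B, add B -> .γ for every B-production
Closure: [S' -> .S, S -> .dA, S -> .bd]


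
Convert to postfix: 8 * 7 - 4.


Left to right (same or higher precedence on left)
Postfix: 8 7 * 4 -


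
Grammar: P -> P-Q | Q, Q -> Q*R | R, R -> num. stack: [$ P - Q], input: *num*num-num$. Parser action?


'*' can extend Q; shift to build Q -> Q*R
Action: shift


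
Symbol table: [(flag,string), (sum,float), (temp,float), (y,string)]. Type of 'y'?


Lookup 'y' → type string


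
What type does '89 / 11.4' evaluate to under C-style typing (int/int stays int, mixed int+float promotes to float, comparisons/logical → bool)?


Operand types: int / float
Rule: mixed int/float promotes to float; int/int stays int
Result type: float


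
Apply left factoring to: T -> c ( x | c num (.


Common prefix: 'c'
Factored: T -> c T', T' -> ( x | num (


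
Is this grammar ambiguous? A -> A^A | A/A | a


'a^a/a' has two parse trees (no precedence encoded between ^ and /)
Ambiguous


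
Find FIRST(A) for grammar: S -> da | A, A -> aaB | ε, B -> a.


Per alternative of A: FIRST(aaB) = {a}; FIRST(ε) = {ε}
FIRST(A) = {a, ε}


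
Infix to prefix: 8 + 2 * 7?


'*' binds tighter: tree is (+ 8 (* 2 7))
Prefix: + 8 * 2 7


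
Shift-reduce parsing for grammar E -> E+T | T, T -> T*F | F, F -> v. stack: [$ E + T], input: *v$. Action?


'*' can extend T; shift to build T -> T*F
Action: shift


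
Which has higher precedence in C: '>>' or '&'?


'>>' is shift (level 8); '&' is bitwise AND (level 5)
Higher level binds tighter
'>>' has higher precedence than '&'


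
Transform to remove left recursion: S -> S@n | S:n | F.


Left-recursive alternatives: S@n, S:n; non-recursive: F
Introduce S': S -> FS', S' -> @nS' | :nS' | ε


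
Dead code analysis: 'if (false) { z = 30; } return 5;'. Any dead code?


condition is constant false, so the whole block is unreachable
Dead: 'if (false) { z = 30; }'


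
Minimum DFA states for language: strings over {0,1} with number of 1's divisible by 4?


Track (count of 1) mod 4: states 0..3, accept at 0
Minimal DFA: 4 states


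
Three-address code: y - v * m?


Break into single-operator statements:
t1 = v * m
t2 = y - t1


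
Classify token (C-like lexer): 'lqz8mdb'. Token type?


Pattern: letter/underscore followed by alphanumerics, not a keyword
Type: IDENTIFIER


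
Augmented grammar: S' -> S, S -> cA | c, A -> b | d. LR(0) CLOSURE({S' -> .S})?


Start: S' -> .S
For each item with dot before a nonterminal B, add B -> .γ for every B-production
Closure: [S' -> .S, S -> .cA, S -> .c]


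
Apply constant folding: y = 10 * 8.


10 * 8 = 80 at compile time
Optimized: y = 80


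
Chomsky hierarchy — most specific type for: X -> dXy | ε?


Single nonterminal LHS, but d^n y^n is not regular
Classification: Type 2 (Context-Free)


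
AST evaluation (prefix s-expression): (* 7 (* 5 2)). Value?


Evaluate inner: (* 5 2) = 10
Evaluate root: (* 7 10) = 70
Result: 70


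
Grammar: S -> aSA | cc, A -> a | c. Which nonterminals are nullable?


A nonterminal is nullable iff some alternative derives ε (directly, or every symbol in it is nullable)
Nullable: {}


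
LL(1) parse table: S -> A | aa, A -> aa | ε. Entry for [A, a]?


For [A, a]: 'a' ∈ FIRST(aa)
Entry: A -> aa


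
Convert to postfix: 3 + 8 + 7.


Left to right (same or higher precedence on left)
Postfix: 3 8 + 7 +


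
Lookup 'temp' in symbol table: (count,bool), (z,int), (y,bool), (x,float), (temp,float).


Lookup 'temp' → type float


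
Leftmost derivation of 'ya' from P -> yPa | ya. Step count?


Derivation: P => ya
Steps: 1


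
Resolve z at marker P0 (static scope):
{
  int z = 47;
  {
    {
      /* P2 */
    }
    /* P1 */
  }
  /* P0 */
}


z declared in the same block as P0
z = 47


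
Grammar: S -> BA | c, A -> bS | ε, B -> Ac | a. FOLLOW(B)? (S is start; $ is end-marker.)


$ ∈ FOLLOW(S). For each A -> αBβ: add FIRST(β)\{ε} to FOLLOW(B); if β nullable, add FOLLOW(A).
FOLLOW(B) = {$, b, c}


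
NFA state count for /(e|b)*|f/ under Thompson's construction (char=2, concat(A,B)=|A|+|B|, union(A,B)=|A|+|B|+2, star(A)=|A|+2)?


Syntax tree has 3 char leaf(s), 2 union(s), 1 star(s)
chars contribute 3×2 = 6; each union adds +2; each star adds +2
Total: 6 + 4 + 2 = 12 states


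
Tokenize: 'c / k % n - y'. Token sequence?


Scan left to right, longest-match per lexeme
Tokens: ID(c), OP(/), ID(k), OP(%), ID(n), OP(-), ID(y)


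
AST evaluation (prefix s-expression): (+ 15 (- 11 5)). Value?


Evaluate inner: (- 11 5) = 6
Evaluate root: (+ 15 6) = 21
Result: 21


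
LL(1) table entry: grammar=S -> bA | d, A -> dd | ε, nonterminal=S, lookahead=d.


For [S, d]: 'd' ∈ FIRST(d)
Entry: S -> d


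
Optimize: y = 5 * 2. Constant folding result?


5 * 2 = 10 at compile time
Optimized: y = 10


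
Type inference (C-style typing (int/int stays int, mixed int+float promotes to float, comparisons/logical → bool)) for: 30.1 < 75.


Operand types: float < int
Rule: comparison yields bool
Result type: bool


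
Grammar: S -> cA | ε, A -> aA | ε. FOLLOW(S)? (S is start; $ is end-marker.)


$ ∈ FOLLOW(S). For each A -> αBβ: add FIRST(β)\{ε} to FOLLOW(B); if β nullable, add FOLLOW(A).
FOLLOW(S) = {$}


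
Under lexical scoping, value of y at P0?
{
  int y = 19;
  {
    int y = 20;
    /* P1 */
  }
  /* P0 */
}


y declared in the same block as P0
y = 19


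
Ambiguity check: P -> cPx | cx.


balanced c^n…x^n: each string has a unique parse
Unambiguous


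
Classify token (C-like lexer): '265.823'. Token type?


Pattern: digits with a decimal point
Type: FLOAT_LITERAL


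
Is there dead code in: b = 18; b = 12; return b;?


first assignment to b is overwritten before any read
Dead: 'b = 18'


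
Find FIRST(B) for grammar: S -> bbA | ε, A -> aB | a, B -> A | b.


Per alternative of B: FIRST(A) = {a}; FIRST(b) = {b}
FIRST(B) = {a, b}


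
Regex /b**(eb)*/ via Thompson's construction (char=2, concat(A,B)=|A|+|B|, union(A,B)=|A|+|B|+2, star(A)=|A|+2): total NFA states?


Syntax tree has 3 char leaf(s), 0 union(s), 3 star(s)
chars contribute 3×2 = 6; each union adds +2; each star adds +2
Total: 6 + 0 + 6 = 12 states


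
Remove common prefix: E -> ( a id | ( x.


Common prefix: '('
Factored: E -> ( E', E' -> a id | x


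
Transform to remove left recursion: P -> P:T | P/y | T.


Left-recursive alternatives: P:T, P/y; non-recursive: T
Introduce P': P -> TP', P' -> :TP' | /yP' | ε


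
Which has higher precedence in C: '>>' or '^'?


'>>' is shift (level 8); '^' is bitwise XOR (level 4)
Higher level binds tighter
'>>' has higher precedence than '^'


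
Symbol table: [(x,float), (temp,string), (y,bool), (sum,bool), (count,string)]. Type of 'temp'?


Lookup 'temp' → type string


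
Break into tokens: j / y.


Scan left to right, longest-match per lexeme
Tokens: ID(j), OP(/), ID(y)


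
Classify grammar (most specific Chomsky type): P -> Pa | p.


Left-linear: every RHS is a terminal or one nonterminal followed by a terminal
Classification: Type 3 (Regular)


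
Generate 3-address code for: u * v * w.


Break into single-operator statements:
t1 = u * v
t2 = t1 * w


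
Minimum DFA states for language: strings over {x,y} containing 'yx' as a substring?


KMP-style automaton: 2 progress states + 1 absorbing accept = 3
Minimal DFA: 3 states


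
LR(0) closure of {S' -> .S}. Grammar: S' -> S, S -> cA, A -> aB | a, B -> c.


Start: S' -> .S
For each item with dot before a nonterminal B, add B -> .γ for every B-production
Closure: [S' -> .S, S -> .cA]


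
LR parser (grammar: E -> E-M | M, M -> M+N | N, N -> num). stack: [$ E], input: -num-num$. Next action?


shift '-' to continue E -> E-M
Action: shift


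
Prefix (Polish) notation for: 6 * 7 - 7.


left-to-right (same/higher precedence on left): tree is (- (* 6 7) 7)
Prefix: - * 6 7 7


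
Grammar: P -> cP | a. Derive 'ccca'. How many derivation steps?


Derivation: P => cP => ccP => cccP => ccca
Steps: 4


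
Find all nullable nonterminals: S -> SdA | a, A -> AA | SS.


A nonterminal is nullable iff some alternative derives ε (directly, or every symbol in it is nullable)
Nullable: {}


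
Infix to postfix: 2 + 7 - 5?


Left to right (same or higher precedence on left)
Postfix: 2 7 + 5 -


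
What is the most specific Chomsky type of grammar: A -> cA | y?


Right-linear: every RHS is a terminal or a terminal followed by one nonterminal
Classification: Type 3 (Regular)


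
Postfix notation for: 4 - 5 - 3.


Left to right (same or higher precedence on left)
Postfix: 4 5 - 3 -


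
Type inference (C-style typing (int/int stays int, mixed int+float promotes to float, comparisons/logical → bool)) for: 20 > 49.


Operand types: int > int
Rule: comparison yields bool
Result type: bool


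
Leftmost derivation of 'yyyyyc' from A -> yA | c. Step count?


Derivation: A => yA => yyA => yyyA => yyyyA => yyyyyA => yyyyyc
Steps: 6


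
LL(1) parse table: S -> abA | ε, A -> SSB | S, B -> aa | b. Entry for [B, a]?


For [B, a]: 'a' ∈ FIRST(aa)
Entry: B -> aa


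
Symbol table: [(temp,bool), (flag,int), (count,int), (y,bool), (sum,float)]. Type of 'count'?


Lookup 'count' → type int


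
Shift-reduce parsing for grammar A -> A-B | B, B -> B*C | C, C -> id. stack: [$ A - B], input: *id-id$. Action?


'*' can extend B; shift to build B -> B*C
Action: shift


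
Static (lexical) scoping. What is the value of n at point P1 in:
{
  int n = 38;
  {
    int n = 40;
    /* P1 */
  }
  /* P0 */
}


n declared in the same block as P1
n = 40


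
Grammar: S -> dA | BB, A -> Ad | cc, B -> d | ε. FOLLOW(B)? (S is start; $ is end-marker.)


$ ∈ FOLLOW(S). For each A -> αBβ: add FIRST(β)\{ε} to FOLLOW(B); if β nullable, add FOLLOW(A).
FOLLOW(B) = {$, d}


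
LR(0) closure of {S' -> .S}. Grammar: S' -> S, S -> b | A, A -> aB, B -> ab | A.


Start: S' -> .S
For each item with dot before a nonterminal B, add B -> .γ for every B-production
Closure: [S' -> .S, S -> .b, S -> .A, A -> .aB]


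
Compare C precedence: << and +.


'+' is additive (level 9); '<<' is shift (level 8)
Higher level binds tighter
'+' has higher precedence than '<<'


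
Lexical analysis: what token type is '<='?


Pattern: operator symbol
Type: OPERATOR


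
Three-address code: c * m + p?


Break into single-operator statements:
t1 = c * m
t2 = t1 + p


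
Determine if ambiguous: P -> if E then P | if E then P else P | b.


dangling else: 'if E then if E then b else b' parses two ways
Ambiguous


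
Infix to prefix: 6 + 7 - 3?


left-to-right (same/higher precedence on left): tree is (- (+ 6 7) 3)
Prefix: - + 6 7 3


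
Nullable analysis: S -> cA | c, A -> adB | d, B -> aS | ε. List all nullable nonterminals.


A nonterminal is nullable iff some alternative derives ε (directly, or every symbol in it is nullable)
Nullable: {B}


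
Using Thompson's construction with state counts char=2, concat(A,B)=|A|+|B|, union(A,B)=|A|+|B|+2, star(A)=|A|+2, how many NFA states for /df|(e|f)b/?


Syntax tree has 5 char leaf(s), 2 union(s), 0 star(s)
chars contribute 5×2 = 10; each union adds +2; each star adds +2
Total: 10 + 4 + 0 = 14 states


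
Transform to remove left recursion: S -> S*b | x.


Left-recursive alternatives: S*b; non-recursive: x
Introduce S': S -> xS', S' -> *bS' | ε


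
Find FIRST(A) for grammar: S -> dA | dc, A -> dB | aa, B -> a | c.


Per alternative of A: FIRST(dB) = {d}; FIRST(aa) = {a}
FIRST(A) = {a, d}


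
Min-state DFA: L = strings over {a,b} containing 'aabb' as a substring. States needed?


KMP-style automaton: 4 progress states + 1 absorbing accept = 5
Minimal DFA: 5 states


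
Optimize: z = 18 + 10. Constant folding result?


18 + 10 = 28 at compile time
Optimized: z = 28


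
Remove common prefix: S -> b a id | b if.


Common prefix: 'b'
Factored: S -> b S', S' -> a id | if


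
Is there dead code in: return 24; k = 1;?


statement follows a return and is unreachable
Dead: 'k = 1'


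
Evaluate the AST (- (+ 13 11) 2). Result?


Evaluate inner: (+ 13 11) = 24
Evaluate root: (- 24 2) = 22
Result: 22


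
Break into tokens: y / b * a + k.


Scan left to right, longest-match per lexeme
Tokens: ID(y), OP(/), ID(b), OP(*), ID(a), OP(+), ID(k)


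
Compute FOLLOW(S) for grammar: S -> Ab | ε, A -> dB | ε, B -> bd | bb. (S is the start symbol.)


$ ∈ FOLLOW(S). For each A -> αBβ: add FIRST(β)\{ε} to FOLLOW(B); if β nullable, add FOLLOW(A).
FOLLOW(S) = {$}


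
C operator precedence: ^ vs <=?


'<=' is relational (level 7); '^' is bitwise XOR (level 4)
Higher level binds tighter
'<=' has higher precedence than '^'


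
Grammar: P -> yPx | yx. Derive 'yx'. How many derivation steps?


Derivation: P => yx
Steps: 1


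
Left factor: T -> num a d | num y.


Common prefix: 'num'
Factored: T -> num T', T' -> a d | y


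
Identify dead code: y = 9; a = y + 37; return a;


y is read by a's definition; a is returned
No dead code


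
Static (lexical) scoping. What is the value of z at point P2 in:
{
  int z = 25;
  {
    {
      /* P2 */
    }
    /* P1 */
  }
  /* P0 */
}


P2's block does not declare z; resolves to the enclosing declaration at depth 0
z = 25


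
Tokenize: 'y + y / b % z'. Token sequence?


Scan left to right, longest-match per lexeme
Tokens: ID(y), OP(+), ID(y), OP(/), ID(b), OP(%), ID(z)


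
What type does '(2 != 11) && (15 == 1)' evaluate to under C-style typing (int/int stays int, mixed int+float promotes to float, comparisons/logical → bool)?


Operand types: bool && bool
Rule: logical operators take bool operands and yield bool
Result type: bool


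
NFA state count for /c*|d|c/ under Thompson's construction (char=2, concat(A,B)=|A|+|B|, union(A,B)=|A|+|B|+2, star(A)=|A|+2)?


Syntax tree has 3 char leaf(s), 2 union(s), 1 star(s)
chars contribute 3×2 = 6; each union adds +2; each star adds +2
Total: 6 + 4 + 2 = 12 states


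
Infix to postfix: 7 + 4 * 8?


* has higher precedence, evaluate 4*8 first
Postfix: 7 4 8 * +


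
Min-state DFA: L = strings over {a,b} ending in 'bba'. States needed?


Track the longest suffix of input matching a prefix of 'bba': 4 classes (prefixes of length 0..3)
Minimal DFA: 4 states


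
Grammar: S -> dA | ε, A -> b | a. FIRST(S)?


Per alternative of S: FIRST(dA) = {d}; FIRST(ε) = {ε}
FIRST(S) = {d, ε}


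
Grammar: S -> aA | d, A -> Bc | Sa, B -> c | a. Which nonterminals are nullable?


A nonterminal is nullable iff some alternative derives ε (directly, or every symbol in it is nullable)
Nullable: {}


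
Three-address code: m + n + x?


Break into single-operator statements:
t1 = m + n
t2 = t1 + x


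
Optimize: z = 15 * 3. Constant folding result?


15 * 3 = 45 at compile time
Optimized: z = 45


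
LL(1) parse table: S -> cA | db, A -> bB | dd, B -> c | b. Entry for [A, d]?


For [A, d]: 'd' ∈ FIRST(dd)
Entry: A -> dd


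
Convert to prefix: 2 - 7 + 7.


left-to-right (same/higher precedence on left): tree is (+ (- 2 7) 7)
Prefix: + - 2 7 7


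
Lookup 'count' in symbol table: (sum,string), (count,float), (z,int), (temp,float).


Lookup 'count' → type float


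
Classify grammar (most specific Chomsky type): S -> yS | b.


Right-linear: every RHS is a terminal or a terminal followed by one nonterminal
Classification: Type 3 (Regular)


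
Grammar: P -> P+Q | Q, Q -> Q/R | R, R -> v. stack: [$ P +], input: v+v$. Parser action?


no handle ('P+' is not any RHS); shift 'v'
Action: shift


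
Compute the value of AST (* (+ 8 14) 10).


Evaluate inner: (+ 8 14) = 22
Evaluate root: (* 22 10) = 220
Result: 220


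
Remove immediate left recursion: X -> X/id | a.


Left-recursive alternatives: X/id; non-recursive: a
Introduce X': X -> aX', X' -> /idX' | ε


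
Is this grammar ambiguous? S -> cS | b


right-linear, alternatives start with distinct terminals 'c' vs 'b': unique leftmost derivation
Unambiguous


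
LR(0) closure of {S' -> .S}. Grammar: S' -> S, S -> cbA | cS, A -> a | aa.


Start: S' -> .S
For each item with dot before a nonterminal B, add B -> .γ for every B-production
Closure: [S' -> .S, S -> .cbA, S -> .cS]


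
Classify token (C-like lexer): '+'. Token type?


Pattern: operator symbol
Type: OPERATOR


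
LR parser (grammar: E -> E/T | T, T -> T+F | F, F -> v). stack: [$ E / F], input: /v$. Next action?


'F' (not preceded by T+) is the handle for T -> F
Action: reduce (T -> F)


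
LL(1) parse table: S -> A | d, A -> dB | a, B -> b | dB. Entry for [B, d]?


For [B, d]: 'd' ∈ FIRST(dB)
Entry: B -> dB


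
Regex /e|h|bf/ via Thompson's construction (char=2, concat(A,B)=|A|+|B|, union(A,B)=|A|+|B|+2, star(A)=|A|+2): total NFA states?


Syntax tree has 4 char leaf(s), 2 union(s), 0 star(s)
chars contribute 4×2 = 8; each union adds +2; each star adds +2
Total: 8 + 4 + 0 = 12 states


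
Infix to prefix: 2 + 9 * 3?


'*' binds tighter: tree is (+ 2 (* 9 3))
Prefix: + 2 * 9 3


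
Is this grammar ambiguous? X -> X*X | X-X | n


'n*n-n' has two parse trees (no precedence encoded between * and -)
Ambiguous


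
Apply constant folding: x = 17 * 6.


17 * 6 = 102 at compile time
Optimized: x = 102


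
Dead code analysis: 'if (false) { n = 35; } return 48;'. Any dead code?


condition is constant false, so the whole block is unreachable
Dead: 'if (false) { n = 35; }'


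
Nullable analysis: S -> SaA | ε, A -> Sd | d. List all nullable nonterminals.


A nonterminal is nullable iff some alternative derives ε (directly, or every symbol in it is nullable)
Nullable: {S}


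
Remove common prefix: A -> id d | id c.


Common prefix: 'id'
Factored: A -> id A', A' -> d | c


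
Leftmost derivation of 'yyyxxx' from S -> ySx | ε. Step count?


Derivation: S => ySx => yySxx => yyySxxx => yyyxxx
Steps: 4


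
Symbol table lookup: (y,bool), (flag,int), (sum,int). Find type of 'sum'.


Lookup 'sum' → type int


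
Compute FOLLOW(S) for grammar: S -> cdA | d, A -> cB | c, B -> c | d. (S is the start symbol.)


$ ∈ FOLLOW(S). For each A -> αBβ: add FIRST(β)\{ε} to FOLLOW(B); if β nullable, add FOLLOW(A).
FOLLOW(S) = {$}


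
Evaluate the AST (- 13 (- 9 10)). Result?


Evaluate inner: (- 9 10) = -1
Evaluate root: (- 13 -1) = 14
Result: 14


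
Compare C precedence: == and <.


'<' is relational (level 7); '==' is equality (level 6)
Higher level binds tighter
'<' has higher precedence than '=='


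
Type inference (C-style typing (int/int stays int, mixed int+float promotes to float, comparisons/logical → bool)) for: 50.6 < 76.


Operand types: float < int
Rule: comparison yields bool
Result type: bool


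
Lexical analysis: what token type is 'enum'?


Pattern: reserved word
Type: KEYWORD


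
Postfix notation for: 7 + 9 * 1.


* has higher precedence, evaluate 9*1 first
Postfix: 7 9 1 * +


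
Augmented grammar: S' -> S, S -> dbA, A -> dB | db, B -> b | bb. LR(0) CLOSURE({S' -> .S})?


Start: S' -> .S
For each item with dot before a nonterminal B, add B -> .γ for every B-production
Closure: [S' -> .S, S -> .dbA]


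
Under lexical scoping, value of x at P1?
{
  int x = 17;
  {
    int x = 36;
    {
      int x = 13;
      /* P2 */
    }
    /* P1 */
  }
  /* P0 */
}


x declared in the same block as P1
x = 36


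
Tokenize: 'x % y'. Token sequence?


Scan left to right, longest-match per lexeme
Tokens: ID(x), OP(%), ID(y)


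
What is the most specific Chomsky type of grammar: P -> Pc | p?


Left-linear: every RHS is a terminal or one nonterminal followed by a terminal
Classification: Type 3 (Regular)


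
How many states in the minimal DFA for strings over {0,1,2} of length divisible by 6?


Track length mod 6: states 0..5, accept at 0
Minimal DFA: 6 states


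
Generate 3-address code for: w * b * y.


Break into single-operator statements:
t1 = w * b
t2 = t1 * y


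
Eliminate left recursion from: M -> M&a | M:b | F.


Left-recursive alternatives: M&a, M:b; non-recursive: F
Introduce M': M -> FM', M' -> &aM' | :bM' | ε


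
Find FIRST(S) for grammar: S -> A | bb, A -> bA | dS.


Per alternative of S: FIRST(A) = {b, d}; FIRST(bb) = {b}
FIRST(S) = {b, d}


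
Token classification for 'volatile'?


Pattern: reserved word
Type: KEYWORD


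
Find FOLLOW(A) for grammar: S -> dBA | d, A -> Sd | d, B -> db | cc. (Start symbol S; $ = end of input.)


$ ∈ FOLLOW(S). For each A -> αBβ: add FIRST(β)\{ε} to FOLLOW(B); if β nullable, add FOLLOW(A).
FOLLOW(A) = {$, d}


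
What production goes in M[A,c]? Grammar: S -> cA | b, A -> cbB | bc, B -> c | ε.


For [A, c]: 'c' ∈ FIRST(cbB)
Entry: A -> cbB


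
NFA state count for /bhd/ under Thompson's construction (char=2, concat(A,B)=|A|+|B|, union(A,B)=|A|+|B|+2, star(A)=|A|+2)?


Syntax tree has 3 char leaf(s), 0 union(s), 0 star(s)
chars contribute 3×2 = 6; each union adds +2; each star adds +2
Total: 6 + 0 + 0 = 6 states


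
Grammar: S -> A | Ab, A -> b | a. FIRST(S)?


Per alternative of S: FIRST(A) = {a, b}; FIRST(Ab) = {a, b}
FIRST(S) = {a, b}


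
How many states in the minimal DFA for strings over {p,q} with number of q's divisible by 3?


Track (count of q) mod 3: states 0..2, accept at 0
Minimal DFA: 3 states


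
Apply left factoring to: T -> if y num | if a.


Common prefix: 'if'
Factored: T -> if T', T' -> y num | a


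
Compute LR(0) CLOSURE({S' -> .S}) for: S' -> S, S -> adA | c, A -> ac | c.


Start: S' -> .S
For each item with dot before a nonterminal B, add B -> .γ for every B-production
Closure: [S' -> .S, S -> .adA, S -> .c]


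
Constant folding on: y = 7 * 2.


7 * 2 = 14 at compile time
Optimized: y = 14


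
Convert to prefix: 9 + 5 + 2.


left-to-right (same/higher precedence on left): tree is (+ (+ 9 5) 2)
Prefix: + + 9 5 2


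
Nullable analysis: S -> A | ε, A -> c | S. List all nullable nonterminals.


A nonterminal is nullable iff some alternative derives ε (directly, or every symbol in it is nullable)
Nullable: {A, S}


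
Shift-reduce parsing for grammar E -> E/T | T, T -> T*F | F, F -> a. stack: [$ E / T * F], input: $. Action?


handle 'T*F' on top
Action: reduce (T -> T*F)


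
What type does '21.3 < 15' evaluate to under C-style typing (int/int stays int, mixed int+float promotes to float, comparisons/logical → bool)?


Operand types: float < int
Rule: comparison yields bool
Result type: bool


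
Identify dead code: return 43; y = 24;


statement follows a return and is unreachable
Dead: 'y = 24'


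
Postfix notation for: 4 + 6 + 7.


Left to right (same or higher precedence on left)
Postfix: 4 6 + 7 +


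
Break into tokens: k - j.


Scan left to right, longest-match per lexeme
Tokens: ID(k), OP(-), ID(j)


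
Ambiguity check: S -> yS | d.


right-linear, alternatives start with distinct terminals 'y' vs 'd': unique leftmost derivation
Unambiguous


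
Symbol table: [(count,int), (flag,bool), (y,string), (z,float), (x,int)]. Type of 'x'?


Lookup 'x' → type int


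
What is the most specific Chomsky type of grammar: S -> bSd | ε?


Single nonterminal LHS, but b^n d^n is not regular
Classification: Type 2 (Context-Free)


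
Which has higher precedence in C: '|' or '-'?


'-' is additive (level 9); '|' is bitwise OR (level 3)
Higher level binds tighter
'-' has higher precedence than '|'


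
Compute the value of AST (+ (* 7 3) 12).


Evaluate inner: (* 7 3) = 21
Evaluate root: (+ 21 12) = 33
Result: 33


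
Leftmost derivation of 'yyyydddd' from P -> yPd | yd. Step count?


Derivation: P => yPd => yyPdd => yyyPddd => yyyydddd
Steps: 4


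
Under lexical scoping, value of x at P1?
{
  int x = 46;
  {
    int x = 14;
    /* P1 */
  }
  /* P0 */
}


x declared in the same block as P1
x = 14


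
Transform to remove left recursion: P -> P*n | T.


Left-recursive alternatives: P*n; non-recursive: T
Introduce P': P -> TP', P' -> *nP' | ε


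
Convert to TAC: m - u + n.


Break into single-operator statements:
t1 = m - u
t2 = t1 + n


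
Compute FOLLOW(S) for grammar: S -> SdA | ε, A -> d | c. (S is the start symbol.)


$ ∈ FOLLOW(S). For each A -> αBβ: add FIRST(β)\{ε} to FOLLOW(B); if β nullable, add FOLLOW(A).
FOLLOW(S) = {$, d}


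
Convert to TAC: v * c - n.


Break into single-operator statements:
t1 = v * c
t2 = t1 - n


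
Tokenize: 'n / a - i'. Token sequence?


Scan left to right, longest-match per lexeme
Tokens: ID(n), OP(/), ID(a), OP(-), ID(i)


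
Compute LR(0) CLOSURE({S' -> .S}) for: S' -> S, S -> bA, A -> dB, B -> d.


Start: S' -> .S
For each item with dot before a nonterminal B, add B -> .γ for every B-production
Closure: [S' -> .S, S -> .bA]


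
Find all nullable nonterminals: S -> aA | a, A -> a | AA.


A nonterminal is nullable iff some alternative derives ε (directly, or every symbol in it is nullable)
Nullable: {}


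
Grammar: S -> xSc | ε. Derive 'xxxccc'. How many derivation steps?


Derivation: S => xSc => xxScc => xxxSccc => xxxccc
Steps: 4


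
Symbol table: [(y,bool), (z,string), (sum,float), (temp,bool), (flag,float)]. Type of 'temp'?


Lookup 'temp' → type bool


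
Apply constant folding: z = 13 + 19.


13 + 19 = 32 at compile time
Optimized: z = 32


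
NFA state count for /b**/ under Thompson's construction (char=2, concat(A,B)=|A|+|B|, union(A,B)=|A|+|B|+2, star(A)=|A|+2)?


Syntax tree has 1 char leaf(s), 0 union(s), 2 star(s)
chars contribute 1×2 = 2; each union adds +2; each star adds +2
Total: 2 + 0 + 4 = 6 states


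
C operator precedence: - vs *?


'*' is multiplicative (level 10); '-' is additive (level 9)
Higher level binds tighter
'*' has higher precedence than '-'


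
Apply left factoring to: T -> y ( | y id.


Common prefix: 'y'
Factored: T -> y T', T' -> ( | id


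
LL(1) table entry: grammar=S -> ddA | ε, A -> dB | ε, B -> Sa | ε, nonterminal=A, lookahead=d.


For [A, d]: 'd' ∈ FIRST(dB)
Entry: A -> dB


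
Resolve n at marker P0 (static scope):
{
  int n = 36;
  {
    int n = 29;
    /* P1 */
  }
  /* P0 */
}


n declared in the same block as P0
n = 36


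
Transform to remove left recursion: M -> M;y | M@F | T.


Left-recursive alternatives: M;y, M@F; non-recursive: T
Introduce M': M -> TM', M' -> ;yM' | @FM' | ε


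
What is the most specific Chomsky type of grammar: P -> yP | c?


Right-linear: every RHS is a terminal or a terminal followed by one nonterminal
Classification: Type 3 (Regular)


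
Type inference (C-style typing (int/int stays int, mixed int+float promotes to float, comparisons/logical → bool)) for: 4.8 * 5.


Operand types: float * int
Rule: mixed int/float promotes to float; int/int stays int
Result type: float


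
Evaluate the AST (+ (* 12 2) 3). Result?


Evaluate inner: (* 12 2) = 24
Evaluate root: (+ 24 3) = 27
Result: 27


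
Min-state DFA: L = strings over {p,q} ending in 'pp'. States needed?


Track the longest suffix of input matching a prefix of 'pp': 3 classes (prefixes of length 0..2)
Minimal DFA: 3 states


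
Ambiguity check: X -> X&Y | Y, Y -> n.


precedence layered via separate nonterminal Y: deterministic
Unambiguous


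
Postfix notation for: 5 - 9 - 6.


Left to right (same or higher precedence on left)
Postfix: 5 9 - 6 -


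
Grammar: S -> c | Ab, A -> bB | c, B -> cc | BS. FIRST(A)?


Per alternative of A: FIRST(bB) = {b}; FIRST(c) = {c}
FIRST(A) = {b, c}


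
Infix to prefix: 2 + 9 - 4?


left-to-right (same/higher precedence on left): tree is (- (+ 2 9) 4)
Prefix: - + 2 9 4


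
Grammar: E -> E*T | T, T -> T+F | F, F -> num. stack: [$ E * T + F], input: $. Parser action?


handle 'T+F' on top
Action: reduce (T -> T+F)


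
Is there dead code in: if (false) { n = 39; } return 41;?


condition is constant false, so the whole block is unreachable
Dead: 'if (false) { n = 39; }'


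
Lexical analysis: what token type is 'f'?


Pattern: letter/underscore followed by alphanumerics, not a keyword
Type: IDENTIFIER


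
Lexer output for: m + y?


Scan left to right, longest-match per lexeme
Tokens: ID(m), OP(+), ID(y)


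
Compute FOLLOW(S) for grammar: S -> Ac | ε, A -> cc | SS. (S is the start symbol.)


$ ∈ FOLLOW(S). For each A -> αBβ: add FIRST(β)\{ε} to FOLLOW(B); if β nullable, add FOLLOW(A).
FOLLOW(S) = {$, c}


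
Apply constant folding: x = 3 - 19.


3 - 19 = -16 at compile time
Optimized: x = -16


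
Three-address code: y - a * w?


Break into single-operator statements:
t1 = a * w
t2 = y - t1


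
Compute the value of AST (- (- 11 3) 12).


Evaluate inner: (- 11 3) = 8
Evaluate root: (- 8 12) = -4
Result: -4


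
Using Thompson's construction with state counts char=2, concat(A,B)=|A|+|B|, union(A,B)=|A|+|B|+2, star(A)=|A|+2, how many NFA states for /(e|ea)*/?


Syntax tree has 3 char leaf(s), 1 union(s), 1 star(s)
chars contribute 3×2 = 6; each union adds +2; each star adds +2
Total: 6 + 2 + 2 = 10 states


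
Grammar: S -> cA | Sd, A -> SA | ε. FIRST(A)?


Per alternative of A: FIRST(SA) = {c}; FIRST(ε) = {ε}
FIRST(A) = {c, ε}


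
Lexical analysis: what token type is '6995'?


Pattern: digits only
Type: INTEGER_LITERAL


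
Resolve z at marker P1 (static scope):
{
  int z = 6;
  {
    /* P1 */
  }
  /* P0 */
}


P1's block does not declare z; resolves to the enclosing declaration at depth 0
z = 6


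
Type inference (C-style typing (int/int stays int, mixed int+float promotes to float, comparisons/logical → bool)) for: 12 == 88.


Operand types: int == int
Rule: comparison yields bool
Result type: bool


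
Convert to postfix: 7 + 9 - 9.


Left to right (same or higher precedence on left)
Postfix: 7 9 + 9 -


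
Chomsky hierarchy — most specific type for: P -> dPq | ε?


Single nonterminal LHS, but d^n q^n is not regular
Classification: Type 2 (Context-Free)


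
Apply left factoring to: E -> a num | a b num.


Common prefix: 'a'
Factored: E -> a E', E' -> num | b num


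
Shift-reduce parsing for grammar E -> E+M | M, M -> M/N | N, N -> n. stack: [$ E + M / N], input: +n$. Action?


handle 'M/N' on top
Action: reduce (M -> M/N)


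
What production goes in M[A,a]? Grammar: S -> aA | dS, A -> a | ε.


For [A, a]: 'a' ∈ FIRST(a)
Entry: A -> a


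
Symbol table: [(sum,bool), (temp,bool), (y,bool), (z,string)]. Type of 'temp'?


Lookup 'temp' → type bool


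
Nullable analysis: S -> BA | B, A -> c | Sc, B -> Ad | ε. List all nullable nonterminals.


A nonterminal is nullable iff some alternative derives ε (directly, or every symbol in it is nullable)
Nullable: {B, S}


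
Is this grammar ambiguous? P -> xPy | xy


balanced x^n…y^n: each string has a unique parse
Unambiguous


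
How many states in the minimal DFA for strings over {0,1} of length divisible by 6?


Track length mod 6: states 0..5, accept at 0
Minimal DFA: 6 states


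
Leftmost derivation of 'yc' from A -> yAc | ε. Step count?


Derivation: A => yAc => yc
Steps: 2


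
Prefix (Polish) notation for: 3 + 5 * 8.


'*' binds tighter: tree is (+ 3 (* 5 8))
Prefix: + 3 * 5 8


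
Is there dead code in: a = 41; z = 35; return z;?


a is assigned but never read
Dead: 'a = 41'


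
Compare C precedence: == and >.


'>' is relational (level 7); '==' is equality (level 6)
Higher level binds tighter
'>' has higher precedence than '=='


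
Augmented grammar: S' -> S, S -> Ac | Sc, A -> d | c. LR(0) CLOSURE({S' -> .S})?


Start: S' -> .S
For each item with dot before a nonterminal B, add B -> .γ for every B-production
Closure: [S' -> .S, S -> .Ac, S -> .Sc, A -> .d, A -> .c]


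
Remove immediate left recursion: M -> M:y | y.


Left-recursive alternatives: M:y; non-recursive: y
Introduce M': M -> yM', M' -> :yM' | ε


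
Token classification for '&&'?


Pattern: operator symbol
Type: OPERATOR


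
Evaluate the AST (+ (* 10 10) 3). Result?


Evaluate inner: (* 10 10) = 100
Evaluate root: (+ 100 3) = 103
Result: 103


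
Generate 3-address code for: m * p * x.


Break into single-operator statements:
t1 = m * p
t2 = t1 * x


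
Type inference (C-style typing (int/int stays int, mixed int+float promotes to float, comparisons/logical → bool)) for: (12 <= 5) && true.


Operand types: bool && bool
Rule: logical operators take bool operands and yield bool
Result type: bool


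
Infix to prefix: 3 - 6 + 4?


left-to-right (same/higher precedence on left): tree is (+ (- 3 6) 4)
Prefix: + - 3 6 4


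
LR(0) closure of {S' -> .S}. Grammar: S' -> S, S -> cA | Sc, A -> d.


Start: S' -> .S
For each item with dot before a nonterminal B, add B -> .γ for every B-production
Closure: [S' -> .S, S -> .cA, S -> .Sc]


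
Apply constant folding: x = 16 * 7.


16 * 7 = 112 at compile time
Optimized: x = 112


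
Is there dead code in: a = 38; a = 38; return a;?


first assignment to a is overwritten before any read
Dead: 'a = 38'


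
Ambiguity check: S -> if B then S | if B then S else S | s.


dangling else: 'if B then if B then s else s' parses two ways
Ambiguous


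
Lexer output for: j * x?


Scan left to right, longest-match per lexeme
Tokens: ID(j), OP(*), ID(x)


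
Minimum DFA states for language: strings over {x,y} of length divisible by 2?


Track length mod 2: states 0..1, accept at 0
Minimal DFA: 2 states


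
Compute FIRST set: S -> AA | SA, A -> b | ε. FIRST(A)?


Per alternative of A: FIRST(b) = {b}; FIRST(ε) = {ε}
FIRST(A) = {b, ε}


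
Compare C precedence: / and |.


'/' is multiplicative (level 10); '|' is bitwise OR (level 3)
Higher level binds tighter
'/' has higher precedence than '|'


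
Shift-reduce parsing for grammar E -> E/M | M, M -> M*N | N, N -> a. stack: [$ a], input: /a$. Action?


'a' on top is the handle for N -> a
Action: reduce (N -> a)


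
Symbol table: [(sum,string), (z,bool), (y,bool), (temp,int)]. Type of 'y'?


Lookup 'y' → type bool


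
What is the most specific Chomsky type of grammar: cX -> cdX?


LHS has context (more than one symbol) and |LHS| ≤ |RHS|
Classification: Type 1 (Context-Sensitive)


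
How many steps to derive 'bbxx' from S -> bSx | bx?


Derivation: S => bSx => bbxx
Steps: 2


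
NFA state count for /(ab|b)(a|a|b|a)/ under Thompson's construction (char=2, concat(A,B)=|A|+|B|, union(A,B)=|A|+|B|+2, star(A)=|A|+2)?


Syntax tree has 7 char leaf(s), 4 union(s), 0 star(s)
chars contribute 7×2 = 14; each union adds +2; each star adds +2
Total: 14 + 8 + 0 = 22 states


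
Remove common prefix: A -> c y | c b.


Common prefix: 'c'
Factored: A -> c A', A' -> y | b


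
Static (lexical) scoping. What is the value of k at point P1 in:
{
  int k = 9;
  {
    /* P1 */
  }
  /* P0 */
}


P1's block does not declare k; resolves to the enclosing declaration at depth 0
k = 9


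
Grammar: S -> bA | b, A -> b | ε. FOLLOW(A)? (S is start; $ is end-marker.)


$ ∈ FOLLOW(S). For each A -> αBβ: add FIRST(β)\{ε} to FOLLOW(B); if β nullable, add FOLLOW(A).
FOLLOW(A) = {$}


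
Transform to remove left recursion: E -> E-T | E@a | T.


Left-recursive alternatives: E-T, E@a; non-recursive: T
Introduce E': E -> TE', E' -> -TE' | @aE' | ε


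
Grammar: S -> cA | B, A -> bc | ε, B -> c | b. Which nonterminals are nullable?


A nonterminal is nullable iff some alternative derives ε (directly, or every symbol in it is nullable)
Nullable: {A}


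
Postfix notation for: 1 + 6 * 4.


* has higher precedence, evaluate 6*4 first
Postfix: 1 6 4 * +


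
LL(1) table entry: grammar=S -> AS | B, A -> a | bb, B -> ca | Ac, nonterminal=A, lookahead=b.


For [A, b]: 'b' ∈ FIRST(bb)
Entry: A -> bb


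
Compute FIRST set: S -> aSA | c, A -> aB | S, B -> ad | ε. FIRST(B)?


Per alternative of B: FIRST(ad) = {a}; FIRST(ε) = {ε}
FIRST(B) = {a, ε}


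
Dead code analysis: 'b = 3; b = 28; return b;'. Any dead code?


first assignment to b is overwritten before any read
Dead: 'b = 3'


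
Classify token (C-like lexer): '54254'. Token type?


Pattern: digits only
Type: INTEGER_LITERAL


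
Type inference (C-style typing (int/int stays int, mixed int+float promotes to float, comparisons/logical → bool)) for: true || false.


Operand types: bool || bool
Rule: logical operators take bool operands and yield bool
Result type: bool
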